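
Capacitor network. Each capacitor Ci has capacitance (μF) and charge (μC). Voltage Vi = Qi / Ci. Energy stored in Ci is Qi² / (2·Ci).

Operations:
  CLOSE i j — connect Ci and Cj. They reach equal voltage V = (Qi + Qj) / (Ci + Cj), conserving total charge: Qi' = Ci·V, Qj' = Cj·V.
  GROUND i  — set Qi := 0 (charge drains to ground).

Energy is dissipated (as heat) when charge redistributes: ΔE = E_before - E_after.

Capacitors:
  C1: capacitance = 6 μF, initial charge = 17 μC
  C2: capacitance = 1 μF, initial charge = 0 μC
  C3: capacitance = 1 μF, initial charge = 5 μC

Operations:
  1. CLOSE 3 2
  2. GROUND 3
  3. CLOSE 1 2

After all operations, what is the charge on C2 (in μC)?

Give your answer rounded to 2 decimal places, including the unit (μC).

Initial: C1(6μF, Q=17μC, V=2.83V), C2(1μF, Q=0μC, V=0.00V), C3(1μF, Q=5μC, V=5.00V)
Op 1: CLOSE 3-2: Q_total=5.00, C_total=2.00, V=2.50; Q3=2.50, Q2=2.50; dissipated=6.250
Op 2: GROUND 3: Q3=0; energy lost=3.125
Op 3: CLOSE 1-2: Q_total=19.50, C_total=7.00, V=2.79; Q1=16.71, Q2=2.79; dissipated=0.048
Final charges: Q1=16.71, Q2=2.79, Q3=0.00

Answer: 2.79 μC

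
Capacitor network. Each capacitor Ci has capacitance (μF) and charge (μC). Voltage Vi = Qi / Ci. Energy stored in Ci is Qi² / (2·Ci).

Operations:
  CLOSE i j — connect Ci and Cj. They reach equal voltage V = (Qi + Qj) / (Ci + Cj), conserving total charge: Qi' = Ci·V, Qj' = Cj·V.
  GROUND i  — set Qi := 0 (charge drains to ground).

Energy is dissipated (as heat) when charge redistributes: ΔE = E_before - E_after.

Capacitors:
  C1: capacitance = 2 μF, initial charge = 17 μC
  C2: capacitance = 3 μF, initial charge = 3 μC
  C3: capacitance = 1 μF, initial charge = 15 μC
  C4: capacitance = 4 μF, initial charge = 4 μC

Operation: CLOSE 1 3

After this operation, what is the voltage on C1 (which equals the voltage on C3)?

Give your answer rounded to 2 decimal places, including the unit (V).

Answer: 10.67 V

Derivation:
Initial: C1(2μF, Q=17μC, V=8.50V), C2(3μF, Q=3μC, V=1.00V), C3(1μF, Q=15μC, V=15.00V), C4(4μF, Q=4μC, V=1.00V)
Op 1: CLOSE 1-3: Q_total=32.00, C_total=3.00, V=10.67; Q1=21.33, Q3=10.67; dissipated=14.083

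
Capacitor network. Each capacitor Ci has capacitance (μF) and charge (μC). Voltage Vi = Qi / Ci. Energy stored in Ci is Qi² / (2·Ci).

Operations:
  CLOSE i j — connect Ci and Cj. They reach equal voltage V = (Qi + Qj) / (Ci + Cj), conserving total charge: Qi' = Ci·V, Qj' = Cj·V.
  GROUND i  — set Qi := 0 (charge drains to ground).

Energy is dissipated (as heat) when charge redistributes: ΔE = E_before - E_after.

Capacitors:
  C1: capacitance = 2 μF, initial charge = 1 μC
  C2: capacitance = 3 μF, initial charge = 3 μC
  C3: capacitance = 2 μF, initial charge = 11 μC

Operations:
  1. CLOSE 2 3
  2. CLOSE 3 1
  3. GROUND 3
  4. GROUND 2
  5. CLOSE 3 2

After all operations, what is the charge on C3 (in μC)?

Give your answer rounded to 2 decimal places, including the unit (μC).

Initial: C1(2μF, Q=1μC, V=0.50V), C2(3μF, Q=3μC, V=1.00V), C3(2μF, Q=11μC, V=5.50V)
Op 1: CLOSE 2-3: Q_total=14.00, C_total=5.00, V=2.80; Q2=8.40, Q3=5.60; dissipated=12.150
Op 2: CLOSE 3-1: Q_total=6.60, C_total=4.00, V=1.65; Q3=3.30, Q1=3.30; dissipated=2.645
Op 3: GROUND 3: Q3=0; energy lost=2.723
Op 4: GROUND 2: Q2=0; energy lost=11.760
Op 5: CLOSE 3-2: Q_total=0.00, C_total=5.00, V=0.00; Q3=0.00, Q2=0.00; dissipated=0.000
Final charges: Q1=3.30, Q2=0.00, Q3=0.00

Answer: 0.00 μC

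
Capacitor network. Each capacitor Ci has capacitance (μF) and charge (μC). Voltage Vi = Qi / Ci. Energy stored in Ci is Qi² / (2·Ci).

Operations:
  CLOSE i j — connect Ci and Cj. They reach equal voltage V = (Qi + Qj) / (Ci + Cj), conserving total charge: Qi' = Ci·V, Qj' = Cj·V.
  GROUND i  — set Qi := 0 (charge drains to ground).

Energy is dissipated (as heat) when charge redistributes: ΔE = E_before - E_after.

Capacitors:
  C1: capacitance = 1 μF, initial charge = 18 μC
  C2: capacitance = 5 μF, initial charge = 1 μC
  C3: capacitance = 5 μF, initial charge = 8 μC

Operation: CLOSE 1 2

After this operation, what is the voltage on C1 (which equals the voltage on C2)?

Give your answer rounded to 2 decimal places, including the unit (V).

Answer: 3.17 V

Derivation:
Initial: C1(1μF, Q=18μC, V=18.00V), C2(5μF, Q=1μC, V=0.20V), C3(5μF, Q=8μC, V=1.60V)
Op 1: CLOSE 1-2: Q_total=19.00, C_total=6.00, V=3.17; Q1=3.17, Q2=15.83; dissipated=132.017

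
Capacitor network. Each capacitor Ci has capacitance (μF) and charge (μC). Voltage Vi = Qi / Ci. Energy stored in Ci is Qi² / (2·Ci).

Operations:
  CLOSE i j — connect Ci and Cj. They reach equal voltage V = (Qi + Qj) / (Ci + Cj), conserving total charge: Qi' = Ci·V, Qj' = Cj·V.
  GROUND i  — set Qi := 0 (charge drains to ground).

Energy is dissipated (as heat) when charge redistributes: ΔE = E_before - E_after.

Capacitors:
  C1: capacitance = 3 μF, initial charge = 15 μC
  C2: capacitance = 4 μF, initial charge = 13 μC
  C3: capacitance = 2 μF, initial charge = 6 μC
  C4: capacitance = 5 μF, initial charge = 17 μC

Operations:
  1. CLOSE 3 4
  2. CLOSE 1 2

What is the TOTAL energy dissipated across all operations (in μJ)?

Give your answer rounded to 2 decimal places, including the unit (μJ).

Answer: 2.74 μJ

Derivation:
Initial: C1(3μF, Q=15μC, V=5.00V), C2(4μF, Q=13μC, V=3.25V), C3(2μF, Q=6μC, V=3.00V), C4(5μF, Q=17μC, V=3.40V)
Op 1: CLOSE 3-4: Q_total=23.00, C_total=7.00, V=3.29; Q3=6.57, Q4=16.43; dissipated=0.114
Op 2: CLOSE 1-2: Q_total=28.00, C_total=7.00, V=4.00; Q1=12.00, Q2=16.00; dissipated=2.625
Total dissipated: 2.739 μJ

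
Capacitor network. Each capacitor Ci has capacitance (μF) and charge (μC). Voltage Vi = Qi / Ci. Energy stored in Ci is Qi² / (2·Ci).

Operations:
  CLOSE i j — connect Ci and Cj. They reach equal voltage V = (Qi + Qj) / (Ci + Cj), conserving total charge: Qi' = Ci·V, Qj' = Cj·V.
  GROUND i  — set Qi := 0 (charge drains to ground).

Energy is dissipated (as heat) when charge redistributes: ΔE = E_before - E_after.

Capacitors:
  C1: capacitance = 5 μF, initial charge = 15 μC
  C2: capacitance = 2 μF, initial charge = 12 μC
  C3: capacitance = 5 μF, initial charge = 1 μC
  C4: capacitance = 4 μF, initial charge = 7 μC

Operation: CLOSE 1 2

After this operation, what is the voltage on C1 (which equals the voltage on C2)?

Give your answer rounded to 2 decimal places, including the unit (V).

Answer: 3.86 V

Derivation:
Initial: C1(5μF, Q=15μC, V=3.00V), C2(2μF, Q=12μC, V=6.00V), C3(5μF, Q=1μC, V=0.20V), C4(4μF, Q=7μC, V=1.75V)
Op 1: CLOSE 1-2: Q_total=27.00, C_total=7.00, V=3.86; Q1=19.29, Q2=7.71; dissipated=6.429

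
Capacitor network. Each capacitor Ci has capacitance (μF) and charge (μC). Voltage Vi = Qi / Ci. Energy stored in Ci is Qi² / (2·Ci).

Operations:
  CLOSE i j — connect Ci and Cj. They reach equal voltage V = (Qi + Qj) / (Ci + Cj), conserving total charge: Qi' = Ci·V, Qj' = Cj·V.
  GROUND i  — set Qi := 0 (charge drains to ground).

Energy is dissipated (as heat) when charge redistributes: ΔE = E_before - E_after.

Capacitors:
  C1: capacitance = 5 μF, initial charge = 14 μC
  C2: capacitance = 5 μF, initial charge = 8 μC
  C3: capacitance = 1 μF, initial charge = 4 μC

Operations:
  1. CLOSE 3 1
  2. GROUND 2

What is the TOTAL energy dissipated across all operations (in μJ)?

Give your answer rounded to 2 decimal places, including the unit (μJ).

Initial: C1(5μF, Q=14μC, V=2.80V), C2(5μF, Q=8μC, V=1.60V), C3(1μF, Q=4μC, V=4.00V)
Op 1: CLOSE 3-1: Q_total=18.00, C_total=6.00, V=3.00; Q3=3.00, Q1=15.00; dissipated=0.600
Op 2: GROUND 2: Q2=0; energy lost=6.400
Total dissipated: 7.000 μJ

Answer: 7.00 μJ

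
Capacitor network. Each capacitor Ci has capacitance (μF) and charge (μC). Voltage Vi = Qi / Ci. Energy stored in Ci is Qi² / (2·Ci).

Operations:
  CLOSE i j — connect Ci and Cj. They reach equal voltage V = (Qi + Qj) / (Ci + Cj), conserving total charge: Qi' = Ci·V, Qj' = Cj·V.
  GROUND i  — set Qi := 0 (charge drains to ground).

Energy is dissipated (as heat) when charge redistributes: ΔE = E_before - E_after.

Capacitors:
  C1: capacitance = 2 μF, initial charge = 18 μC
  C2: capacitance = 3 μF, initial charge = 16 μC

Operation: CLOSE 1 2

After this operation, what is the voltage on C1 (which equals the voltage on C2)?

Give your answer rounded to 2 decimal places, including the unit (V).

Answer: 6.80 V

Derivation:
Initial: C1(2μF, Q=18μC, V=9.00V), C2(3μF, Q=16μC, V=5.33V)
Op 1: CLOSE 1-2: Q_total=34.00, C_total=5.00, V=6.80; Q1=13.60, Q2=20.40; dissipated=8.067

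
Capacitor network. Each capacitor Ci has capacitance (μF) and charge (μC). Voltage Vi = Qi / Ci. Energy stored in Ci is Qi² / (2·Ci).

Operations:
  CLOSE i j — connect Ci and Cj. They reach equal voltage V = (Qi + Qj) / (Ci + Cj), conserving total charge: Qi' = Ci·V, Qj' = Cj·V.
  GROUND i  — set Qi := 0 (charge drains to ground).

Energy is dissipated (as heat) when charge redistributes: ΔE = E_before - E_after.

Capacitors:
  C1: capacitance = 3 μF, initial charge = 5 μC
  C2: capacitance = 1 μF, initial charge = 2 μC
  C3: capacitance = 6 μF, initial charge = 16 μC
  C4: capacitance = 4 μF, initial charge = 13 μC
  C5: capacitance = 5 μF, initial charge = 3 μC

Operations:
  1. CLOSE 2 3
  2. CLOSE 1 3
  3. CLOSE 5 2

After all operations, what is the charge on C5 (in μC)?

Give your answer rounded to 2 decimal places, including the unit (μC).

Answer: 4.64 μC

Derivation:
Initial: C1(3μF, Q=5μC, V=1.67V), C2(1μF, Q=2μC, V=2.00V), C3(6μF, Q=16μC, V=2.67V), C4(4μF, Q=13μC, V=3.25V), C5(5μF, Q=3μC, V=0.60V)
Op 1: CLOSE 2-3: Q_total=18.00, C_total=7.00, V=2.57; Q2=2.57, Q3=15.43; dissipated=0.190
Op 2: CLOSE 1-3: Q_total=20.43, C_total=9.00, V=2.27; Q1=6.81, Q3=13.62; dissipated=0.819
Op 3: CLOSE 5-2: Q_total=5.57, C_total=6.00, V=0.93; Q5=4.64, Q2=0.93; dissipated=1.619
Final charges: Q1=6.81, Q2=0.93, Q3=13.62, Q4=13.00, Q5=4.64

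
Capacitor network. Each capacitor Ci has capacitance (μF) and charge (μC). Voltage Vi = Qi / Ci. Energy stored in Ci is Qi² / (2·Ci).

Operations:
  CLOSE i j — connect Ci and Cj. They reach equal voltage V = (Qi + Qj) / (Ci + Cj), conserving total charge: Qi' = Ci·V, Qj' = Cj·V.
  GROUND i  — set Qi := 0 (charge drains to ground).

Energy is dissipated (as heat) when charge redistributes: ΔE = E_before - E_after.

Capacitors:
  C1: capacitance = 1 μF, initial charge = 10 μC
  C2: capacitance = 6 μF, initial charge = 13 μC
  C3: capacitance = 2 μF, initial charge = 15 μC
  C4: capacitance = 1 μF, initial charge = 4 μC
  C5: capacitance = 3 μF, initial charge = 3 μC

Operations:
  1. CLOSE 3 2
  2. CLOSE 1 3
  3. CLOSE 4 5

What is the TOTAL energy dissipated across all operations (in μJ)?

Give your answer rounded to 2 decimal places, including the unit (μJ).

Answer: 38.79 μJ

Derivation:
Initial: C1(1μF, Q=10μC, V=10.00V), C2(6μF, Q=13μC, V=2.17V), C3(2μF, Q=15μC, V=7.50V), C4(1μF, Q=4μC, V=4.00V), C5(3μF, Q=3μC, V=1.00V)
Op 1: CLOSE 3-2: Q_total=28.00, C_total=8.00, V=3.50; Q3=7.00, Q2=21.00; dissipated=21.333
Op 2: CLOSE 1-3: Q_total=17.00, C_total=3.00, V=5.67; Q1=5.67, Q3=11.33; dissipated=14.083
Op 3: CLOSE 4-5: Q_total=7.00, C_total=4.00, V=1.75; Q4=1.75, Q5=5.25; dissipated=3.375
Total dissipated: 38.792 μJ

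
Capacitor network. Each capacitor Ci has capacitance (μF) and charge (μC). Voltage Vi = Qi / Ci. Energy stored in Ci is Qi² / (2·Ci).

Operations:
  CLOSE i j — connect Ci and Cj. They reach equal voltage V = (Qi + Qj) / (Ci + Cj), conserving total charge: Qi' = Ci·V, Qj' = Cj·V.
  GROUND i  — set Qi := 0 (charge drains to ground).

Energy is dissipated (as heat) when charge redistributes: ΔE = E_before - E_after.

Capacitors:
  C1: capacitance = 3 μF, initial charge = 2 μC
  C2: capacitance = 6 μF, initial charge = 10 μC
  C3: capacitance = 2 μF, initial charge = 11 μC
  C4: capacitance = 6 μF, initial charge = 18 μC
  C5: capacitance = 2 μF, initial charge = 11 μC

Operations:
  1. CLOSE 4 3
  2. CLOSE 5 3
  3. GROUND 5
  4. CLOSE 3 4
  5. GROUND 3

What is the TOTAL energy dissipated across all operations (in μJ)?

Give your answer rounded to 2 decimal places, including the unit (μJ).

Answer: 42.82 μJ

Derivation:
Initial: C1(3μF, Q=2μC, V=0.67V), C2(6μF, Q=10μC, V=1.67V), C3(2μF, Q=11μC, V=5.50V), C4(6μF, Q=18μC, V=3.00V), C5(2μF, Q=11μC, V=5.50V)
Op 1: CLOSE 4-3: Q_total=29.00, C_total=8.00, V=3.62; Q4=21.75, Q3=7.25; dissipated=4.688
Op 2: CLOSE 5-3: Q_total=18.25, C_total=4.00, V=4.56; Q5=9.12, Q3=9.12; dissipated=1.758
Op 3: GROUND 5: Q5=0; energy lost=20.816
Op 4: CLOSE 3-4: Q_total=30.88, C_total=8.00, V=3.86; Q3=7.72, Q4=23.16; dissipated=0.659
Op 5: GROUND 3: Q3=0; energy lost=14.895
Total dissipated: 42.816 μJ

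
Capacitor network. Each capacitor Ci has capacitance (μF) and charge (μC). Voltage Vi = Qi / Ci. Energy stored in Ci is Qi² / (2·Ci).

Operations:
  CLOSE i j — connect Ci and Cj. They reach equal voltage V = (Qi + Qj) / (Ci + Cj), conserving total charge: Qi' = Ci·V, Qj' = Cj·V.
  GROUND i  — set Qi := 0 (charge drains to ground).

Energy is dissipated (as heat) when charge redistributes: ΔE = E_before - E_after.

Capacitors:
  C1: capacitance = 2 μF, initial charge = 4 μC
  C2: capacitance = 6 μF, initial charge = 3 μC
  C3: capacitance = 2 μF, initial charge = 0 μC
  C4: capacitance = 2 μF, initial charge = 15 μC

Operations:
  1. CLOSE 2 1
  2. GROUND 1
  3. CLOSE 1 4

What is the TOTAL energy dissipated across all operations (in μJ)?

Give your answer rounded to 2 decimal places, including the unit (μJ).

Answer: 30.58 μJ

Derivation:
Initial: C1(2μF, Q=4μC, V=2.00V), C2(6μF, Q=3μC, V=0.50V), C3(2μF, Q=0μC, V=0.00V), C4(2μF, Q=15μC, V=7.50V)
Op 1: CLOSE 2-1: Q_total=7.00, C_total=8.00, V=0.88; Q2=5.25, Q1=1.75; dissipated=1.688
Op 2: GROUND 1: Q1=0; energy lost=0.766
Op 3: CLOSE 1-4: Q_total=15.00, C_total=4.00, V=3.75; Q1=7.50, Q4=7.50; dissipated=28.125
Total dissipated: 30.578 μJ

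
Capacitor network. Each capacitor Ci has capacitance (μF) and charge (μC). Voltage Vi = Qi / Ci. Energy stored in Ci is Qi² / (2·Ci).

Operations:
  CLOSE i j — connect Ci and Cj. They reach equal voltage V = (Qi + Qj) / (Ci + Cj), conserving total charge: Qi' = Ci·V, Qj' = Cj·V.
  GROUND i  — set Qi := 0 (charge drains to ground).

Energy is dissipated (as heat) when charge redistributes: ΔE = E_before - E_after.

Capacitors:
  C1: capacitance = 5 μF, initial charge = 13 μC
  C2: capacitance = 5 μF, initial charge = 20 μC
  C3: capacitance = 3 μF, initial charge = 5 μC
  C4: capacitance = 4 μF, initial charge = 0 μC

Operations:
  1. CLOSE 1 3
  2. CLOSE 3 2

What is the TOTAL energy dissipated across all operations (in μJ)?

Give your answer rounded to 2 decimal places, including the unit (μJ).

Answer: 3.69 μJ

Derivation:
Initial: C1(5μF, Q=13μC, V=2.60V), C2(5μF, Q=20μC, V=4.00V), C3(3μF, Q=5μC, V=1.67V), C4(4μF, Q=0μC, V=0.00V)
Op 1: CLOSE 1-3: Q_total=18.00, C_total=8.00, V=2.25; Q1=11.25, Q3=6.75; dissipated=0.817
Op 2: CLOSE 3-2: Q_total=26.75, C_total=8.00, V=3.34; Q3=10.03, Q2=16.72; dissipated=2.871
Total dissipated: 3.688 μJ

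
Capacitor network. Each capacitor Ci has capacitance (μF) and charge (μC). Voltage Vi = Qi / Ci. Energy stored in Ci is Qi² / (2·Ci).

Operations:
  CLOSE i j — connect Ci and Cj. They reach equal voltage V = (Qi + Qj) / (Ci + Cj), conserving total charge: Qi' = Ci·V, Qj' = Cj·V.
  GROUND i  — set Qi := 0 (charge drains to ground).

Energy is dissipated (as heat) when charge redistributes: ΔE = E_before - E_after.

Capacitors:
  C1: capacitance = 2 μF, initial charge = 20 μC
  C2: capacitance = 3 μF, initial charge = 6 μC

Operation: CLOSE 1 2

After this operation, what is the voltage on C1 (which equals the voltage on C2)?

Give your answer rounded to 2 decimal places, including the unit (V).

Initial: C1(2μF, Q=20μC, V=10.00V), C2(3μF, Q=6μC, V=2.00V)
Op 1: CLOSE 1-2: Q_total=26.00, C_total=5.00, V=5.20; Q1=10.40, Q2=15.60; dissipated=38.400

Answer: 5.20 V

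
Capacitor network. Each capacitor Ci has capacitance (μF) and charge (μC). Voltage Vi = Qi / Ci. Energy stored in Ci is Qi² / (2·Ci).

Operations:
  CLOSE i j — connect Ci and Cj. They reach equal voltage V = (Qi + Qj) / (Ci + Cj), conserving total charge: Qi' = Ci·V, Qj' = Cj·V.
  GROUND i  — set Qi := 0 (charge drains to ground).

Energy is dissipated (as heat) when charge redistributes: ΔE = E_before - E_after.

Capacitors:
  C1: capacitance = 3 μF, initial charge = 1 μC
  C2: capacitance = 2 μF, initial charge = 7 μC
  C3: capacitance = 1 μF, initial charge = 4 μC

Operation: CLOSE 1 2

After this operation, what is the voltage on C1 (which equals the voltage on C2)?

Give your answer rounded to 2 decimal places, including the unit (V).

Initial: C1(3μF, Q=1μC, V=0.33V), C2(2μF, Q=7μC, V=3.50V), C3(1μF, Q=4μC, V=4.00V)
Op 1: CLOSE 1-2: Q_total=8.00, C_total=5.00, V=1.60; Q1=4.80, Q2=3.20; dissipated=6.017

Answer: 1.60 V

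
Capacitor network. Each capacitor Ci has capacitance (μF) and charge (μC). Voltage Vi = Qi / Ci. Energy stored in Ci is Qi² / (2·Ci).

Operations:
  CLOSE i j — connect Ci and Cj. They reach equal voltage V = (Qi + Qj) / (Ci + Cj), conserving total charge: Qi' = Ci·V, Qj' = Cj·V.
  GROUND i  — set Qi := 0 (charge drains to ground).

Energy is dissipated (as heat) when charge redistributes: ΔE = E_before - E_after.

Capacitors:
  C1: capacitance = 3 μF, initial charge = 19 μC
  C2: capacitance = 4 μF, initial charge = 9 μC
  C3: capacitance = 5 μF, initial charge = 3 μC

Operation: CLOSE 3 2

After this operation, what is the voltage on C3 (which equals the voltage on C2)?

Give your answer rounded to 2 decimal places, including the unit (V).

Answer: 1.33 V

Derivation:
Initial: C1(3μF, Q=19μC, V=6.33V), C2(4μF, Q=9μC, V=2.25V), C3(5μF, Q=3μC, V=0.60V)
Op 1: CLOSE 3-2: Q_total=12.00, C_total=9.00, V=1.33; Q3=6.67, Q2=5.33; dissipated=3.025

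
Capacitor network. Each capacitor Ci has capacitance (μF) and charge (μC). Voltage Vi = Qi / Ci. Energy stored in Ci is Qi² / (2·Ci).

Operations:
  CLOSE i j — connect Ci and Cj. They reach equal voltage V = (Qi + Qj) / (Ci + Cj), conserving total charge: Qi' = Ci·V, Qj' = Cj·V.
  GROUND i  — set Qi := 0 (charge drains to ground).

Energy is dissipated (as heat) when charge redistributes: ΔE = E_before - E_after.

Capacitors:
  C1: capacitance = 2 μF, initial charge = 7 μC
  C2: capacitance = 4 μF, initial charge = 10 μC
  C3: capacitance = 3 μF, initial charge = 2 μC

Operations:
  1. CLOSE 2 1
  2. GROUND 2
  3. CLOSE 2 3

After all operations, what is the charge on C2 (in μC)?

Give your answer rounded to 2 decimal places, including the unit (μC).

Initial: C1(2μF, Q=7μC, V=3.50V), C2(4μF, Q=10μC, V=2.50V), C3(3μF, Q=2μC, V=0.67V)
Op 1: CLOSE 2-1: Q_total=17.00, C_total=6.00, V=2.83; Q2=11.33, Q1=5.67; dissipated=0.667
Op 2: GROUND 2: Q2=0; energy lost=16.056
Op 3: CLOSE 2-3: Q_total=2.00, C_total=7.00, V=0.29; Q2=1.14, Q3=0.86; dissipated=0.381
Final charges: Q1=5.67, Q2=1.14, Q3=0.86

Answer: 1.14 μC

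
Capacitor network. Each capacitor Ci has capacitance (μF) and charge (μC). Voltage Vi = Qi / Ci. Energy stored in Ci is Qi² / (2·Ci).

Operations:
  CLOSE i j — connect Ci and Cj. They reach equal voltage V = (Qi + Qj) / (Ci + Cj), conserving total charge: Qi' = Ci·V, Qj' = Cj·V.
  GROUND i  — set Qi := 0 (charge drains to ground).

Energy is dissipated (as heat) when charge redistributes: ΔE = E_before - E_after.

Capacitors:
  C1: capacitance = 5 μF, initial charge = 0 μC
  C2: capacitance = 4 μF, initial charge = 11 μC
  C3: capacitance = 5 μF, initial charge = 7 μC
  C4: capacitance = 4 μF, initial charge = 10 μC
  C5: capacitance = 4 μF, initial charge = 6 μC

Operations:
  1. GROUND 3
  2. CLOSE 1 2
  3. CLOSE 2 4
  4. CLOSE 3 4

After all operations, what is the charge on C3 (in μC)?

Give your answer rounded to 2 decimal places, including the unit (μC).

Answer: 4.14 μC

Derivation:
Initial: C1(5μF, Q=0μC, V=0.00V), C2(4μF, Q=11μC, V=2.75V), C3(5μF, Q=7μC, V=1.40V), C4(4μF, Q=10μC, V=2.50V), C5(4μF, Q=6μC, V=1.50V)
Op 1: GROUND 3: Q3=0; energy lost=4.900
Op 2: CLOSE 1-2: Q_total=11.00, C_total=9.00, V=1.22; Q1=6.11, Q2=4.89; dissipated=8.403
Op 3: CLOSE 2-4: Q_total=14.89, C_total=8.00, V=1.86; Q2=7.44, Q4=7.44; dissipated=1.633
Op 4: CLOSE 3-4: Q_total=7.44, C_total=9.00, V=0.83; Q3=4.14, Q4=3.31; dissipated=3.849
Final charges: Q1=6.11, Q2=7.44, Q3=4.14, Q4=3.31, Q5=6.00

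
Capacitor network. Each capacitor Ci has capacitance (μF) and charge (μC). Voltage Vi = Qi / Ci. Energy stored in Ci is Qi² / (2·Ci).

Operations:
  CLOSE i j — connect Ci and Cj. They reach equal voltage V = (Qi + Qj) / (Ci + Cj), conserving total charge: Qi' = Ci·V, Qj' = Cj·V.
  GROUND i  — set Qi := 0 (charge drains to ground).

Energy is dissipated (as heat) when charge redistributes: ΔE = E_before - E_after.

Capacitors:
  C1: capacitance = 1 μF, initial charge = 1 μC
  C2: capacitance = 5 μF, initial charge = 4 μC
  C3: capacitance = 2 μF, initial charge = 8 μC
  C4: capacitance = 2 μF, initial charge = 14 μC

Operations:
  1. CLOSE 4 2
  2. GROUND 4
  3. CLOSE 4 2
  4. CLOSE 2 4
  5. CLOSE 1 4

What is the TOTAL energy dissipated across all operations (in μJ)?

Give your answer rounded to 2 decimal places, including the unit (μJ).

Initial: C1(1μF, Q=1μC, V=1.00V), C2(5μF, Q=4μC, V=0.80V), C3(2μF, Q=8μC, V=4.00V), C4(2μF, Q=14μC, V=7.00V)
Op 1: CLOSE 4-2: Q_total=18.00, C_total=7.00, V=2.57; Q4=5.14, Q2=12.86; dissipated=27.457
Op 2: GROUND 4: Q4=0; energy lost=6.612
Op 3: CLOSE 4-2: Q_total=12.86, C_total=7.00, V=1.84; Q4=3.67, Q2=9.18; dissipated=4.723
Op 4: CLOSE 2-4: Q_total=12.86, C_total=7.00, V=1.84; Q2=9.18, Q4=3.67; dissipated=0.000
Op 5: CLOSE 1-4: Q_total=4.67, C_total=3.00, V=1.56; Q1=1.56, Q4=3.12; dissipated=0.233
Total dissipated: 39.026 μJ

Answer: 39.03 μJ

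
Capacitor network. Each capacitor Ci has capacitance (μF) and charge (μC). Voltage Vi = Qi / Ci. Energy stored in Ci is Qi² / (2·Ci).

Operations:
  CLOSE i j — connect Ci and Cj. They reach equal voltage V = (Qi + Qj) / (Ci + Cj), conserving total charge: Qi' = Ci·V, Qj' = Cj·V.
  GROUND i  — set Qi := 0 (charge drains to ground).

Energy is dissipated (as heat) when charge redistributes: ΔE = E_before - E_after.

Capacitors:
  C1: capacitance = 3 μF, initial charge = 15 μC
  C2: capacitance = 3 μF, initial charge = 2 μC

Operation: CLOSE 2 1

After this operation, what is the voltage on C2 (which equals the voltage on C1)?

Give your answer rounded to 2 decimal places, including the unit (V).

Initial: C1(3μF, Q=15μC, V=5.00V), C2(3μF, Q=2μC, V=0.67V)
Op 1: CLOSE 2-1: Q_total=17.00, C_total=6.00, V=2.83; Q2=8.50, Q1=8.50; dissipated=14.083

Answer: 2.83 V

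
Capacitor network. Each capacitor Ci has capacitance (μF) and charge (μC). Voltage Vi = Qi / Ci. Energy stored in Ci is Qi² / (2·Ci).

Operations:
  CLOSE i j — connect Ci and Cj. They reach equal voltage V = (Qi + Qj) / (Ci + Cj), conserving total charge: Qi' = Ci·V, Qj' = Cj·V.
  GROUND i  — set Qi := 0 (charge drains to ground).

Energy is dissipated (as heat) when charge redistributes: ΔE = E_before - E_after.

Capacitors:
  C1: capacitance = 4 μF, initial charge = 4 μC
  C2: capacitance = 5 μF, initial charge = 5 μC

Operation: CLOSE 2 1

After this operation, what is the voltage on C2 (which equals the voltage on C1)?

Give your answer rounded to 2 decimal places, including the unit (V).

Answer: 1.00 V

Derivation:
Initial: C1(4μF, Q=4μC, V=1.00V), C2(5μF, Q=5μC, V=1.00V)
Op 1: CLOSE 2-1: Q_total=9.00, C_total=9.00, V=1.00; Q2=5.00, Q1=4.00; dissipated=0.000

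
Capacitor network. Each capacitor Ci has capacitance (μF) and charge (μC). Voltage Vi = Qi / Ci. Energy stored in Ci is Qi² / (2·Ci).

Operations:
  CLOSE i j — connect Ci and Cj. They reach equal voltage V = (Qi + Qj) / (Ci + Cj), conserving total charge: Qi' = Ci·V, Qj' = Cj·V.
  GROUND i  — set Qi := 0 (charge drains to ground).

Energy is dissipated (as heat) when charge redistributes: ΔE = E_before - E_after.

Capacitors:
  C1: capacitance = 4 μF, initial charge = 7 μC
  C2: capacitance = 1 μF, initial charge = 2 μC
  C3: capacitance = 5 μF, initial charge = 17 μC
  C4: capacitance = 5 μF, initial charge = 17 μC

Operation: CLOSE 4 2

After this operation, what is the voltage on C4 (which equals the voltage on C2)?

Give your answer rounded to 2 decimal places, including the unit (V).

Initial: C1(4μF, Q=7μC, V=1.75V), C2(1μF, Q=2μC, V=2.00V), C3(5μF, Q=17μC, V=3.40V), C4(5μF, Q=17μC, V=3.40V)
Op 1: CLOSE 4-2: Q_total=19.00, C_total=6.00, V=3.17; Q4=15.83, Q2=3.17; dissipated=0.817

Answer: 3.17 V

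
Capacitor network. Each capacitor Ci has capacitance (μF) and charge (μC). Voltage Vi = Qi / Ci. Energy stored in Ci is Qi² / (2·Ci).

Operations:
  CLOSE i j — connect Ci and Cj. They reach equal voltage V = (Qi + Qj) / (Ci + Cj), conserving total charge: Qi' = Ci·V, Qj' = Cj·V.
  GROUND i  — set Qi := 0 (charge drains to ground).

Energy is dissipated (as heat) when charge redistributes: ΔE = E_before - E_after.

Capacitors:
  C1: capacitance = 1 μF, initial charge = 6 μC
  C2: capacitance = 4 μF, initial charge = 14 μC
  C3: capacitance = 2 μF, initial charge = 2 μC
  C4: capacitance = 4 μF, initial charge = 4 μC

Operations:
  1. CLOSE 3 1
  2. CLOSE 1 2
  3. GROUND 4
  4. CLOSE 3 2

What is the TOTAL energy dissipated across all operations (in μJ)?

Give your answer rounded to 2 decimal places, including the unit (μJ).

Answer: 10.91 μJ

Derivation:
Initial: C1(1μF, Q=6μC, V=6.00V), C2(4μF, Q=14μC, V=3.50V), C3(2μF, Q=2μC, V=1.00V), C4(4μF, Q=4μC, V=1.00V)
Op 1: CLOSE 3-1: Q_total=8.00, C_total=3.00, V=2.67; Q3=5.33, Q1=2.67; dissipated=8.333
Op 2: CLOSE 1-2: Q_total=16.67, C_total=5.00, V=3.33; Q1=3.33, Q2=13.33; dissipated=0.278
Op 3: GROUND 4: Q4=0; energy lost=2.000
Op 4: CLOSE 3-2: Q_total=18.67, C_total=6.00, V=3.11; Q3=6.22, Q2=12.44; dissipated=0.296
Total dissipated: 10.907 μJ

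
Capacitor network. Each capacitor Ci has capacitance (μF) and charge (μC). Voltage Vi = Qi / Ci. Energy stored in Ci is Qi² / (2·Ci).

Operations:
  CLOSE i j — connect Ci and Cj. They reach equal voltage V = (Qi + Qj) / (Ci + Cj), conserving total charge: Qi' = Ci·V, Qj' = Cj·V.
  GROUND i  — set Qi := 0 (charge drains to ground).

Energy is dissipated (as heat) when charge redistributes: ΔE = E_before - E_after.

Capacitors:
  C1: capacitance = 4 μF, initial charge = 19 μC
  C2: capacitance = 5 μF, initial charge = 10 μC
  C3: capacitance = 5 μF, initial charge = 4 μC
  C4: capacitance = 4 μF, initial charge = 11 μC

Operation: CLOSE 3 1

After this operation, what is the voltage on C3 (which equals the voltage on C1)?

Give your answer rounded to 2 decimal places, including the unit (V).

Answer: 2.56 V

Derivation:
Initial: C1(4μF, Q=19μC, V=4.75V), C2(5μF, Q=10μC, V=2.00V), C3(5μF, Q=4μC, V=0.80V), C4(4μF, Q=11μC, V=2.75V)
Op 1: CLOSE 3-1: Q_total=23.00, C_total=9.00, V=2.56; Q3=12.78, Q1=10.22; dissipated=17.336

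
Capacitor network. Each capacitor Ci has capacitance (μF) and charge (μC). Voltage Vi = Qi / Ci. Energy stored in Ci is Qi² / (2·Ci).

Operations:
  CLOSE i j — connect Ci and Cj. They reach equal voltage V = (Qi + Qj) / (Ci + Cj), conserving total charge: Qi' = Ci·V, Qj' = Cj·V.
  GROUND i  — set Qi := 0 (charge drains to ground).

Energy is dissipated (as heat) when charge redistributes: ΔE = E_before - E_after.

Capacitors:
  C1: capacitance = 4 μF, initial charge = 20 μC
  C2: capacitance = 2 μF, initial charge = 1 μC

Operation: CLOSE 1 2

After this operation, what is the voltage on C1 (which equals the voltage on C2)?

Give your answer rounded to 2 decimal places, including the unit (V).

Initial: C1(4μF, Q=20μC, V=5.00V), C2(2μF, Q=1μC, V=0.50V)
Op 1: CLOSE 1-2: Q_total=21.00, C_total=6.00, V=3.50; Q1=14.00, Q2=7.00; dissipated=13.500

Answer: 3.50 V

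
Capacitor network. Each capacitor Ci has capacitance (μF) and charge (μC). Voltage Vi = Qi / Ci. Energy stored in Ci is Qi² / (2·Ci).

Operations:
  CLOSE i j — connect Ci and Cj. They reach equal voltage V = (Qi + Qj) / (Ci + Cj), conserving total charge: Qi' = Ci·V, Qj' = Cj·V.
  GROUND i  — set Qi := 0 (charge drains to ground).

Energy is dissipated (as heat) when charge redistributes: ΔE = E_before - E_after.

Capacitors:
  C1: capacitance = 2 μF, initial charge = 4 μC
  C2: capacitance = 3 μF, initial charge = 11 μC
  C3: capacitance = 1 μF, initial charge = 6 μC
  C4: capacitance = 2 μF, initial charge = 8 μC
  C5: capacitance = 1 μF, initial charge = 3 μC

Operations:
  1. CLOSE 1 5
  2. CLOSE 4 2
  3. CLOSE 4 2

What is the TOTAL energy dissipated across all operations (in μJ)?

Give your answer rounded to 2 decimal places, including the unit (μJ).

Answer: 0.40 μJ

Derivation:
Initial: C1(2μF, Q=4μC, V=2.00V), C2(3μF, Q=11μC, V=3.67V), C3(1μF, Q=6μC, V=6.00V), C4(2μF, Q=8μC, V=4.00V), C5(1μF, Q=3μC, V=3.00V)
Op 1: CLOSE 1-5: Q_total=7.00, C_total=3.00, V=2.33; Q1=4.67, Q5=2.33; dissipated=0.333
Op 2: CLOSE 4-2: Q_total=19.00, C_total=5.00, V=3.80; Q4=7.60, Q2=11.40; dissipated=0.067
Op 3: CLOSE 4-2: Q_total=19.00, C_total=5.00, V=3.80; Q4=7.60, Q2=11.40; dissipated=0.000
Total dissipated: 0.400 μJ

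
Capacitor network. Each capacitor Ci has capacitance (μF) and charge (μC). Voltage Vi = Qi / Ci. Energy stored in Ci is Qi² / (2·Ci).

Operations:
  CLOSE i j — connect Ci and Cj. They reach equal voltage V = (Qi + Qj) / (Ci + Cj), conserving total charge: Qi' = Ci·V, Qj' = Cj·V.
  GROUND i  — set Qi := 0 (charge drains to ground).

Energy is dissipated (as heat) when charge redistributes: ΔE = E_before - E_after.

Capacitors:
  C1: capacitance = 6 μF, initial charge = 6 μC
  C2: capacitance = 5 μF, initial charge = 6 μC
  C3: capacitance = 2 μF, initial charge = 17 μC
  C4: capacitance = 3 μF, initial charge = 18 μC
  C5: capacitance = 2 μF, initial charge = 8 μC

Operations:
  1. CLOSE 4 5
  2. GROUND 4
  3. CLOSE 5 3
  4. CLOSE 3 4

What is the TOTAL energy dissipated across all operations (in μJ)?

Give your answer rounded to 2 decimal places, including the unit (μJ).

Initial: C1(6μF, Q=6μC, V=1.00V), C2(5μF, Q=6μC, V=1.20V), C3(2μF, Q=17μC, V=8.50V), C4(3μF, Q=18μC, V=6.00V), C5(2μF, Q=8μC, V=4.00V)
Op 1: CLOSE 4-5: Q_total=26.00, C_total=5.00, V=5.20; Q4=15.60, Q5=10.40; dissipated=2.400
Op 2: GROUND 4: Q4=0; energy lost=40.560
Op 3: CLOSE 5-3: Q_total=27.40, C_total=4.00, V=6.85; Q5=13.70, Q3=13.70; dissipated=5.445
Op 4: CLOSE 3-4: Q_total=13.70, C_total=5.00, V=2.74; Q3=5.48, Q4=8.22; dissipated=28.154
Total dissipated: 76.558 μJ

Answer: 76.56 μJ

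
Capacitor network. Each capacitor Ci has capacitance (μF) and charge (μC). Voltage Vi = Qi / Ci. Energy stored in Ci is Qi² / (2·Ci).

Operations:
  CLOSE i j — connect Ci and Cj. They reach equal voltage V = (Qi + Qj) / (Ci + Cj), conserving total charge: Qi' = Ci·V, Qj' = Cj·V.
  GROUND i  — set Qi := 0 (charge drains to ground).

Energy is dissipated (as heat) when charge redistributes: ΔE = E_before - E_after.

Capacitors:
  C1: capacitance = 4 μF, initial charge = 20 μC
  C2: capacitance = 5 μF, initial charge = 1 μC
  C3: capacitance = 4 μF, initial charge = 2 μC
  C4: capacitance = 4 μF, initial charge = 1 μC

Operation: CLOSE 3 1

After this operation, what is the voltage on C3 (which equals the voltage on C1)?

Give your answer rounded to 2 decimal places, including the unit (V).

Answer: 2.75 V

Derivation:
Initial: C1(4μF, Q=20μC, V=5.00V), C2(5μF, Q=1μC, V=0.20V), C3(4μF, Q=2μC, V=0.50V), C4(4μF, Q=1μC, V=0.25V)
Op 1: CLOSE 3-1: Q_total=22.00, C_total=8.00, V=2.75; Q3=11.00, Q1=11.00; dissipated=20.250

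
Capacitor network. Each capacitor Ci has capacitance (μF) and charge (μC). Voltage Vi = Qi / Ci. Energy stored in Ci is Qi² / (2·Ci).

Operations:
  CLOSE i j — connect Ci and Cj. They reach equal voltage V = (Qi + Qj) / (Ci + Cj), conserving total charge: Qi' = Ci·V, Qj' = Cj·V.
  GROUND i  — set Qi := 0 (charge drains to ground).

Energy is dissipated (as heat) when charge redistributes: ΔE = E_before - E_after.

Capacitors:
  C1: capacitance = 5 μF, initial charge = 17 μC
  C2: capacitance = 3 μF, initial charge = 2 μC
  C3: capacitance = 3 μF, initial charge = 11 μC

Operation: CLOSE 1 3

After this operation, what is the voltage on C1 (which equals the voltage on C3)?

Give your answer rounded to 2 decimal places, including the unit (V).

Answer: 3.50 V

Derivation:
Initial: C1(5μF, Q=17μC, V=3.40V), C2(3μF, Q=2μC, V=0.67V), C3(3μF, Q=11μC, V=3.67V)
Op 1: CLOSE 1-3: Q_total=28.00, C_total=8.00, V=3.50; Q1=17.50, Q3=10.50; dissipated=0.067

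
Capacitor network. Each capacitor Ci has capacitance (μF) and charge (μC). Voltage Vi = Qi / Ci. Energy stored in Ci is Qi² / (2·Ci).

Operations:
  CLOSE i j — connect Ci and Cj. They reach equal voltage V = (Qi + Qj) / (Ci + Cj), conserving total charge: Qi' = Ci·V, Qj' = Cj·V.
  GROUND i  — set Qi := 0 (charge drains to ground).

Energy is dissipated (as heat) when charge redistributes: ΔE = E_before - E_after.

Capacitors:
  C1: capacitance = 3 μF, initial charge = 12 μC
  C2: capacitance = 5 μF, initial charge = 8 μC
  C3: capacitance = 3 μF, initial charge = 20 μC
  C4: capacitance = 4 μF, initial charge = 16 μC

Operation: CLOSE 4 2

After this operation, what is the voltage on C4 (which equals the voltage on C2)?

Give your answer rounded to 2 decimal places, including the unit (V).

Initial: C1(3μF, Q=12μC, V=4.00V), C2(5μF, Q=8μC, V=1.60V), C3(3μF, Q=20μC, V=6.67V), C4(4μF, Q=16μC, V=4.00V)
Op 1: CLOSE 4-2: Q_total=24.00, C_total=9.00, V=2.67; Q4=10.67, Q2=13.33; dissipated=6.400

Answer: 2.67 V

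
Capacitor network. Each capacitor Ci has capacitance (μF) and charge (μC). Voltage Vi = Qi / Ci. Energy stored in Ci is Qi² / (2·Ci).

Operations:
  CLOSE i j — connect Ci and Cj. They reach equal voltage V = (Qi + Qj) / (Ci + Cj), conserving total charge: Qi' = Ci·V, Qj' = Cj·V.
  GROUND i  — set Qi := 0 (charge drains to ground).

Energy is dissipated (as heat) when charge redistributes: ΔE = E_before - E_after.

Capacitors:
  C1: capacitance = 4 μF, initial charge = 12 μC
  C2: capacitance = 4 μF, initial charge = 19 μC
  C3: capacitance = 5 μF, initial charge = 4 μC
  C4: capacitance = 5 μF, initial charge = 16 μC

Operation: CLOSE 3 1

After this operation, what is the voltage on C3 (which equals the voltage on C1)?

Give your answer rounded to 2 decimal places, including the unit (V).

Initial: C1(4μF, Q=12μC, V=3.00V), C2(4μF, Q=19μC, V=4.75V), C3(5μF, Q=4μC, V=0.80V), C4(5μF, Q=16μC, V=3.20V)
Op 1: CLOSE 3-1: Q_total=16.00, C_total=9.00, V=1.78; Q3=8.89, Q1=7.11; dissipated=5.378

Answer: 1.78 V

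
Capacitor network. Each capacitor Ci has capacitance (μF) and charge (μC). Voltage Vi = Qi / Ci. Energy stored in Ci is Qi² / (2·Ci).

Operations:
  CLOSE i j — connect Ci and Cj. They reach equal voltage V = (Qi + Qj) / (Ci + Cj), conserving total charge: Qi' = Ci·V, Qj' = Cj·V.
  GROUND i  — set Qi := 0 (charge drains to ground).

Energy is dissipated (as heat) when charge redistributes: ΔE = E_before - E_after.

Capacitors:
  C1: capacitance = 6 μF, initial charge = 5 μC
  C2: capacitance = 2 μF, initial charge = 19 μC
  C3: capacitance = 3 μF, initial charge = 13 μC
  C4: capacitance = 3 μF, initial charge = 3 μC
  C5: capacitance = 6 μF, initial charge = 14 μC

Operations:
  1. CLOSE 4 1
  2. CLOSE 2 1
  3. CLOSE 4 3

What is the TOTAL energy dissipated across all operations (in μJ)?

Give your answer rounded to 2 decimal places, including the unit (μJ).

Initial: C1(6μF, Q=5μC, V=0.83V), C2(2μF, Q=19μC, V=9.50V), C3(3μF, Q=13μC, V=4.33V), C4(3μF, Q=3μC, V=1.00V), C5(6μF, Q=14μC, V=2.33V)
Op 1: CLOSE 4-1: Q_total=8.00, C_total=9.00, V=0.89; Q4=2.67, Q1=5.33; dissipated=0.028
Op 2: CLOSE 2-1: Q_total=24.33, C_total=8.00, V=3.04; Q2=6.08, Q1=18.25; dissipated=55.613
Op 3: CLOSE 4-3: Q_total=15.67, C_total=6.00, V=2.61; Q4=7.83, Q3=7.83; dissipated=8.898
Total dissipated: 64.539 μJ

Answer: 64.54 μJ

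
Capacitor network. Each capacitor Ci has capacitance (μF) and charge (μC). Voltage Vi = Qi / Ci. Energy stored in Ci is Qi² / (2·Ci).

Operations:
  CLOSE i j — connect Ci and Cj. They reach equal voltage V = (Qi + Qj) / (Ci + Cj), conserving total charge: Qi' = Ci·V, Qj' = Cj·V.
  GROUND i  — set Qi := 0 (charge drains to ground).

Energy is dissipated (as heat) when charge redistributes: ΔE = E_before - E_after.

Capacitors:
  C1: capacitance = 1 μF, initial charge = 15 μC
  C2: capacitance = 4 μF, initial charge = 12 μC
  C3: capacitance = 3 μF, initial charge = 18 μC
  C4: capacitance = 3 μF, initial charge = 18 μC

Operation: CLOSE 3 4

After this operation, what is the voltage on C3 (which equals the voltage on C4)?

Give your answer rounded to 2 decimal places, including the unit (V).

Initial: C1(1μF, Q=15μC, V=15.00V), C2(4μF, Q=12μC, V=3.00V), C3(3μF, Q=18μC, V=6.00V), C4(3μF, Q=18μC, V=6.00V)
Op 1: CLOSE 3-4: Q_total=36.00, C_total=6.00, V=6.00; Q3=18.00, Q4=18.00; dissipated=0.000

Answer: 6.00 V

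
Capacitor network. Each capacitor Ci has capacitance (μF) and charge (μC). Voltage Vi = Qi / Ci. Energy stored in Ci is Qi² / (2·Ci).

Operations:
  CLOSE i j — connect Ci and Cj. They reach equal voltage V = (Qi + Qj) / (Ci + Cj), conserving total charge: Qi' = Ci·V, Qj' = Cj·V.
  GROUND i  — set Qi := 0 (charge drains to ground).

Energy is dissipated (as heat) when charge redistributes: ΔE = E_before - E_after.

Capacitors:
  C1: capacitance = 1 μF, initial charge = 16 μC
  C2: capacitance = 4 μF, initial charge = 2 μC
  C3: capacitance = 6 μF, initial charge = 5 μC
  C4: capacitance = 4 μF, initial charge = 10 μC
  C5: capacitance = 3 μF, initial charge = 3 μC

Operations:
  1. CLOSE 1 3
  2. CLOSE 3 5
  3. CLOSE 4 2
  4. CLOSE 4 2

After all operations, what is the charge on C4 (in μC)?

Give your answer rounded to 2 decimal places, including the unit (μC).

Answer: 6.00 μC

Derivation:
Initial: C1(1μF, Q=16μC, V=16.00V), C2(4μF, Q=2μC, V=0.50V), C3(6μF, Q=5μC, V=0.83V), C4(4μF, Q=10μC, V=2.50V), C5(3μF, Q=3μC, V=1.00V)
Op 1: CLOSE 1-3: Q_total=21.00, C_total=7.00, V=3.00; Q1=3.00, Q3=18.00; dissipated=98.583
Op 2: CLOSE 3-5: Q_total=21.00, C_total=9.00, V=2.33; Q3=14.00, Q5=7.00; dissipated=4.000
Op 3: CLOSE 4-2: Q_total=12.00, C_total=8.00, V=1.50; Q4=6.00, Q2=6.00; dissipated=4.000
Op 4: CLOSE 4-2: Q_total=12.00, C_total=8.00, V=1.50; Q4=6.00, Q2=6.00; dissipated=0.000
Final charges: Q1=3.00, Q2=6.00, Q3=14.00, Q4=6.00, Q5=7.00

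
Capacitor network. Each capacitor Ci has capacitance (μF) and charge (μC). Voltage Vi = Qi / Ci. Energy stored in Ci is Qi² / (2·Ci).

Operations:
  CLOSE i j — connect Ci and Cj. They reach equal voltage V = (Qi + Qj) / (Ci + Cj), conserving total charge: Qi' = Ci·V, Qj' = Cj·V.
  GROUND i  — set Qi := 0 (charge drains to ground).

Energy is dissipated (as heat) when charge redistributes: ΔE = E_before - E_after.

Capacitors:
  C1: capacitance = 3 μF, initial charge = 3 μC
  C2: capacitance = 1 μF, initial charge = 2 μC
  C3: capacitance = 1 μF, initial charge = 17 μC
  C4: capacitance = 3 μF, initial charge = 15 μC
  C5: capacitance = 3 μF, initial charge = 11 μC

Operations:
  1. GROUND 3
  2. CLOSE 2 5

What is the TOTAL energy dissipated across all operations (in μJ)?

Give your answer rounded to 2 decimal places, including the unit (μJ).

Initial: C1(3μF, Q=3μC, V=1.00V), C2(1μF, Q=2μC, V=2.00V), C3(1μF, Q=17μC, V=17.00V), C4(3μF, Q=15μC, V=5.00V), C5(3μF, Q=11μC, V=3.67V)
Op 1: GROUND 3: Q3=0; energy lost=144.500
Op 2: CLOSE 2-5: Q_total=13.00, C_total=4.00, V=3.25; Q2=3.25, Q5=9.75; dissipated=1.042
Total dissipated: 145.542 μJ

Answer: 145.54 μJ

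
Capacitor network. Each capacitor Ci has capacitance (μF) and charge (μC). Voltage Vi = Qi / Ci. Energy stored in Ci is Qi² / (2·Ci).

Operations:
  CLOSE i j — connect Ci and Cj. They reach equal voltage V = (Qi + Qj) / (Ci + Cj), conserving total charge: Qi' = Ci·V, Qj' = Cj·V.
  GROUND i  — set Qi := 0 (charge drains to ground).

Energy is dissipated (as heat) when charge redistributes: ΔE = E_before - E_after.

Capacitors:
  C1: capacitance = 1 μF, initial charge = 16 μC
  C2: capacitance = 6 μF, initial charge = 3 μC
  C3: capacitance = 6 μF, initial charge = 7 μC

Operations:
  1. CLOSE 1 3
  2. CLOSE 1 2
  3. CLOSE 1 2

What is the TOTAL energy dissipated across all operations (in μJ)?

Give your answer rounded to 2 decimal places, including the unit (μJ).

Answer: 97.62 μJ

Derivation:
Initial: C1(1μF, Q=16μC, V=16.00V), C2(6μF, Q=3μC, V=0.50V), C3(6μF, Q=7μC, V=1.17V)
Op 1: CLOSE 1-3: Q_total=23.00, C_total=7.00, V=3.29; Q1=3.29, Q3=19.71; dissipated=94.298
Op 2: CLOSE 1-2: Q_total=6.29, C_total=7.00, V=0.90; Q1=0.90, Q2=5.39; dissipated=3.326
Op 3: CLOSE 1-2: Q_total=6.29, C_total=7.00, V=0.90; Q1=0.90, Q2=5.39; dissipated=0.000
Total dissipated: 97.623 μJ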